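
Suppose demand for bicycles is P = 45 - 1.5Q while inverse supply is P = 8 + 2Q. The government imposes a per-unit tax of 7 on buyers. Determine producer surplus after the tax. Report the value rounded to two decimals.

73.47

Pre-tax equilibrium: 45 - 1.5Q = 8 + 2Q gives Q* = 10.5714, P* = 29.1429.
A tax on buyers shifts demand down by 7: (45 - 7) - 1.5Q = 8 + 2Q, so Q_t = 8.5714. Buyers pay P_b = 32.1429; sellers receive P_s = P_b - 7 = 25.1429.
Producer surplus is the triangle above supply below P_s: (1/2)(8.5714)(25.1429 - 8) = 73.4694.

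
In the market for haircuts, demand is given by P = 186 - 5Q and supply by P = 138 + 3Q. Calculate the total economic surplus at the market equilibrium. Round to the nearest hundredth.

144.00

Setting demand equal to supply, 48 = 8Q, so Q* = 6 and P* = 156.
Total surplus is the full triangle between the curves from 0 to Q*: (1/2)(6)(186 - 138) = 144.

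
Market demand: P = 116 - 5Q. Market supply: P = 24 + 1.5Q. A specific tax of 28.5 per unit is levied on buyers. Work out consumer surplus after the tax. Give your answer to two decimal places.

238.59

Without the tax, 116 - 5Q = 24 + 1.5Q so Q* = 14.1538 and P* = 45.2308.
A tax on buyers shifts demand down by 28.5: (116 - 28.5) - 5Q = 24 + 1.5Q, so Q_t = 9.7692. Buyers pay P_b = 67.1538; sellers receive P_s = P_b - 28.5 = 38.6538.
CS = (1/2)(Q_t)(116 - P_b) = (1/2)(9.7692)(48.8462) = 238.5947.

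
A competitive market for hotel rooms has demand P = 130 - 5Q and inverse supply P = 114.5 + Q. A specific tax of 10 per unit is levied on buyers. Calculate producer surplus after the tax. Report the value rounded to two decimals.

0.42

Without the tax, 130 - 5Q = 114.5 + Q so Q* = 2.5833 and P* = 117.0833.
With the tax, buyers' net willingness to pay falls by 10: (130 - 10) - 5Q = 114.5 + Q, so Q_t = 0.9167. Buyers pay P_b = 125.4167; sellers receive P_s = P_b - 10 = 115.4167.
Producer surplus is the triangle above supply below P_s: (1/2)(0.9167)(115.4167 - 114.5) = 0.4201.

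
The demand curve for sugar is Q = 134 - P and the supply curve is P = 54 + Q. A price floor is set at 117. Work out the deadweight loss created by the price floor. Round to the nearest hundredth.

Rewriting demand in inverse form: P = 134 - Q.
Free-market equilibrium: 134 - Q = 54 + Q gives Q* = 40, P* = 94.
At the floor price 117, quantity demanded is (134 - 117)/1 = 17; demand is the short side, so Q = 17 trades at P = 117.
The lost-trades triangle has base Q* - 17 = 23 and height equal to the gap between the curves at Q = 17, which is 117 - 71 = 46. DWL = (1/2)(23)(46) = 529.

529.00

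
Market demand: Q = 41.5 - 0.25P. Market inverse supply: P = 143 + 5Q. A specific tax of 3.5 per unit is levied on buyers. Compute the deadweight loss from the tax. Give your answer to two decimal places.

0.68

Rewriting demand in inverse form: P = 166 - 4Q.
Without the tax, 166 - 4Q = 143 + 5Q so Q* = 2.5556 and P* = 155.7778.
With the tax, buyers' net willingness to pay falls by 3.5: (166 - 3.5) - 4Q = 143 + 5Q, so Q_t = 2.1667. Buyers pay P_b = 157.3333; sellers receive P_s = P_b - 3.5 = 153.8333.
Deadweight loss is the triangle between the curves from Q_t to Q*: (1/2)(2.5556 - 2.1667)(3.5) = 0.6806.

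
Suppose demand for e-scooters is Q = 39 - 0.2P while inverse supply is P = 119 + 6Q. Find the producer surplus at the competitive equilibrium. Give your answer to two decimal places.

Rewriting demand in inverse form: P = 195 - 5Q.
Setting demand equal to supply, 76 = 11Q, so Q* = 6.9091 and P* = 160.4545.
The supply curve's price intercept is 119, so PS = (1/2)(Q*)(P* - 119) = (1/2)(6.9091)(41.4545) = 143.2066.

143.21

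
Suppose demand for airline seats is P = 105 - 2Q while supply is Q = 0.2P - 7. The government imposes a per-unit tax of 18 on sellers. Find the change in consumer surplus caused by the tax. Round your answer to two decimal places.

-44.82

Rewriting supply in inverse form: P = 35 + 5Q.
Without the tax, 105 - 2Q = 35 + 5Q so Q* = 10 and P* = 85.
A tax on sellers shifts supply up by 18: 105 - 2Q = 35 + 5Q + 18, so Q_t = 7.4286. Buyers pay P_b = 90.1429; sellers receive P_s = P_b - 18 = 72.1429.
CS falls from (1/2)(10)(20) = 100 to (1/2)(7.4286)(14.8571) = 55.1837, a change of -44.8163.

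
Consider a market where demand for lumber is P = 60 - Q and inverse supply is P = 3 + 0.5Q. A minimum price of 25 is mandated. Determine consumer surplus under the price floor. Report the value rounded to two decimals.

612.50

Without the control, 60 - Q = 3 + 0.5Q so Q* = 38 and P* = 22.
At P = 25, buyers demand (60 - 25)/1 = 35 while sellers would supply more, so the quantity traded is 35 at price 25.
CS is the triangle under demand above 25: (1/2)(35)(60 - 25) = 612.5.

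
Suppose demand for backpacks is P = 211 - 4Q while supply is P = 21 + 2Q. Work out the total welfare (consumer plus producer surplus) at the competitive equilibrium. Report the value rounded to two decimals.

3008.33

Set 211 - 4Q = 21 + 2Q, which gives 190 = 6Q, so Q* = 31.6667 and P* = 211 - 4(31.6667) = 84.3333.
Total surplus is the full triangle between the curves from 0 to Q*: (1/2)(31.6667)(211 - 21) = 3008.3333.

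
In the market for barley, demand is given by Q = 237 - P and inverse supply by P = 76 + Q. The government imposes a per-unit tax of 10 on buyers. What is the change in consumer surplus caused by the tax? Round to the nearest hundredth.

Rewriting demand in inverse form: P = 237 - Q.
Pre-tax equilibrium: 237 - Q = 76 + Q gives Q* = 80.5, P* = 156.5.
With the tax, buyers' net willingness to pay falls by 10: (237 - 10) - Q = 76 + Q, so Q_t = 75.5. Buyers pay P_b = 161.5; sellers receive P_s = P_b - 10 = 151.5.
CS falls from (1/2)(80.5)(80.5) = 3240.125 to (1/2)(75.5)(75.5) = 2850.125, a change of -390.

-390.00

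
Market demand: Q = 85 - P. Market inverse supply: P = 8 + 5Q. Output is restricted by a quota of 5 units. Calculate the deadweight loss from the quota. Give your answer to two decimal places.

Rewriting demand in inverse form: P = 85 - Q.
Without the quota, 85 - Q = 8 + 5Q gives Q* = 12.8333.
At Q = 5 the demand price is 85 - (5) = 80 and the supply price is 8 + 5(5) = 33.
DWL = (1/2)(gap between curves at 5) x (Q* - 5) = (1/2)(47)(7.8333) = 184.0833.

184.08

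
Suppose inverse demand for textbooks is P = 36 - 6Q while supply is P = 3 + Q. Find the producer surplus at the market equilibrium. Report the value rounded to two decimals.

Setting demand equal to supply, 33 = 7Q, so Q* = 4.7143 and P* = 7.7143.
The supply curve's price intercept is 3, so PS = (1/2)(Q*)(P* - 3) = (1/2)(4.7143)(4.7143) = 11.1122.

11.11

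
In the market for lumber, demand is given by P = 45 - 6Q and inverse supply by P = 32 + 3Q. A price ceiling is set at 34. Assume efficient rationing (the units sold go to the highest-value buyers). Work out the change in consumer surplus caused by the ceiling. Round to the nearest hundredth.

-0.26

Without the control, 45 - 6Q = 32 + 3Q so Q* = 1.4444 and P* = 36.3333.
At P = 34, sellers supply (34 - 32)/3 = 0.6667 while buyers want more, so the quantity traded is 0.6667 at price 34.
CS goes from (1/2)(1.4444)(8.6667) = 6.2593 to 6 (computed as (45 - 34)(0.6667) - (1/2)(6)(0.6667)^2), a change of -0.2593.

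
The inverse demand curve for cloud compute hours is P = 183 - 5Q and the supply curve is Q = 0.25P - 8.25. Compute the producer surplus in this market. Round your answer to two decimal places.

555.56

Rewriting supply in inverse form: P = 33 + 4Q.
Set 183 - 5Q = 33 + 4Q, which gives 150 = 9Q, so Q* = 16.6667 and P* = 183 - 5(16.6667) = 99.6667.
Producer surplus is the triangle above supply below P*: (1/2)(16.6667)(99.6667 - 33) = (1/2)(16.6667)(66.6667) = 555.5556.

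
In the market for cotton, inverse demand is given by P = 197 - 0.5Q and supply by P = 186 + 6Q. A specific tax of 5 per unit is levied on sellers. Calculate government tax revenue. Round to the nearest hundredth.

4.62

Without the tax, 197 - 0.5Q = 186 + 6Q so Q* = 1.6923 and P* = 196.1538.
A tax on sellers shifts supply up by 5: 197 - 0.5Q = 186 + 6Q + 5, so Q_t = 0.9231. Buyers pay P_b = 196.5385; sellers receive P_s = P_b - 5 = 191.5385.
Revenue is the tax times quantity traded: 5 x 0.9231 = 4.6154.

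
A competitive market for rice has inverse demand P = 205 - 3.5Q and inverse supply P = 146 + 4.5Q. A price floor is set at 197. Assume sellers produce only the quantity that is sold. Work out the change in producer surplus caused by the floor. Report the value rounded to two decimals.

-17.56

Free-market equilibrium: 205 - 3.5Q = 146 + 4.5Q gives Q* = 7.375, P* = 179.1875.
At P = 197, buyers demand (205 - 197)/3.5 = 2.2857 while sellers would supply more, so the quantity traded is 2.2857 at price 197.
PS goes from (1/2)(7.375)(33.1875) = 122.3789 to 104.8163 (computed as (197 - 146)(2.2857) - (1/2)(4.5)(2.2857)^2), a change of -17.5626.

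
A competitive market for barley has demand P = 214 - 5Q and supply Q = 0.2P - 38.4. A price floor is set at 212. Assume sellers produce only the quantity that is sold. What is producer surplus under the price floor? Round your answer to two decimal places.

7.60

Rewriting supply in inverse form: P = 192 + 5Q.
Free-market equilibrium: 214 - 5Q = 192 + 5Q gives Q* = 2.2, P* = 203.
At the floor price 212, quantity demanded is (214 - 212)/5 = 0.4; demand is the short side, so Q = 0.4 trades at P = 212.
The supply price at Q = 0.4 is 194. PS is the trapezoid between 212 and supply over [0, 0.4]: (1/2)[(212 - 192) + (212 - 194)](0.4) = 7.6.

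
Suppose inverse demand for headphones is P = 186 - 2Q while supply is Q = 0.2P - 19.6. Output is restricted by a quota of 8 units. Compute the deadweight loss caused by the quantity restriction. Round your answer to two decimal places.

73.14

Rewriting supply in inverse form: P = 98 + 5Q.
Unrestricted equilibrium: Q* = (186 - 98)/(2 + 5) = 12.5714.
At Q = 8 the demand price is 186 - 2(8) = 170 and the supply price is 98 + 5(8) = 138.
DWL = (1/2)(gap between curves at 8) x (Q* - 8) = (1/2)(32)(4.5714) = 73.1429.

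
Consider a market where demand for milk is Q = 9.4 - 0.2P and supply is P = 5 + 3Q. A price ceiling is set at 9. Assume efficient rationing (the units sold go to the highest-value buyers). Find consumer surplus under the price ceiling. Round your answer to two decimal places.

46.22

Rewriting demand in inverse form: P = 47 - 5Q.
Without the control, 47 - 5Q = 5 + 3Q so Q* = 5.25 and P* = 20.75.
At the ceiling price 9, quantity supplied is (9 - 5)/3 = 1.3333; supply is the short side, so Q = 1.3333 trades at P = 9.
The demand price at Q = 1.3333 is 40.3333. CS is the trapezoid between demand and 9 over [0, 1.3333]: (1/2)[(47 - 9) + (40.3333 - 9)](1.3333) = 46.2222.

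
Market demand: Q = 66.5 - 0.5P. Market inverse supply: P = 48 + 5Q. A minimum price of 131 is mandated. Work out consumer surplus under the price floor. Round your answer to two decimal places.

Rewriting demand in inverse form: P = 133 - 2Q.
Free-market equilibrium: 133 - 2Q = 48 + 5Q gives Q* = 12.1429, P* = 108.7143.
At the floor price 131, quantity demanded is (133 - 131)/2 = 1; demand is the short side, so Q = 1 trades at P = 131.
CS is the triangle under demand above 131: (1/2)(1)(133 - 131) = 1.

1.00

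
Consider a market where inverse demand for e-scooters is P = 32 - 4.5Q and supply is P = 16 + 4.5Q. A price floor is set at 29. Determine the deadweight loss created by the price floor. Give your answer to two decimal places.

Free-market equilibrium: 32 - 4.5Q = 16 + 4.5Q gives Q* = 1.7778, P* = 24.
At P = 29, buyers demand (32 - 29)/4.5 = 0.6667 while sellers would supply more, so the quantity traded is 0.6667 at price 29.
At Q = 0.6667 the demand price is 29 and the supply price is 19. Deadweight loss is the triangle between the curves from 0.6667 to 1.7778: (1/2)(29 - 19)(1.7778 - 0.6667) = 5.5556.

5.56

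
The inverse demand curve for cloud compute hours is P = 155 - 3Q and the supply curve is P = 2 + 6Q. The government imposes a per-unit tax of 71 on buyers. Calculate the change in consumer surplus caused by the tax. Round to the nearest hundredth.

Pre-tax equilibrium: 155 - 3Q = 2 + 6Q gives Q* = 17, P* = 104.
With the tax, buyers' net willingness to pay falls by 71: (155 - 71) - 3Q = 2 + 6Q, so Q_t = 9.1111. Buyers pay P_b = 127.6667; sellers receive P_s = P_b - 71 = 56.6667.
Consumers lose the trapezoid between P* and P_b out to Q_t plus the triangle from Q_t to Q*: change in CS = 124.5185 - 433.5 = -308.9815.

-308.98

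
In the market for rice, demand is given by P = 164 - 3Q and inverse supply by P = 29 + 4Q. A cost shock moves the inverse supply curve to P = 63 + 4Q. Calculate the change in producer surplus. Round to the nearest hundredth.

Initial equilibrium: Q_0 = 19.2857, P_0 = 106.1429; CS_0 = (1/2)(19.2857)(57.8571) = 557.9082, PS_0 = (1/2)(19.2857)(77.1429) = 743.8776.
New equilibrium: 164 - 3Q = 63 + 4Q gives Q_1 = 14.4286, P_1 = 120.7143; CS_1 = 312.2755, PS_1 = 416.3673.
Change in producer surplus = 416.3673 - 743.8776 = -327.5102.

-327.51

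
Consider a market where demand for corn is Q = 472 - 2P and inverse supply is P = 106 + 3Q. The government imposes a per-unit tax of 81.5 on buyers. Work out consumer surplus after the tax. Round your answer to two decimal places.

48.01

Rewriting demand in inverse form: P = 236 - 0.5Q.
Without the tax, 236 - 0.5Q = 106 + 3Q so Q* = 37.1429 and P* = 217.4286.
A tax on buyers shifts demand down by 81.5: (236 - 81.5) - 0.5Q = 106 + 3Q, so Q_t = 13.8571. Buyers pay P_b = 229.0714; sellers receive P_s = P_b - 81.5 = 147.5714.
CS = (1/2)(Q_t)(236 - P_b) = (1/2)(13.8571)(6.9286) = 48.0051.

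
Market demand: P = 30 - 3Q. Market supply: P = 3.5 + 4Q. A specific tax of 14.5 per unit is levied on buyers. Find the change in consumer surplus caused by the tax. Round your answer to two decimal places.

Without the tax, 30 - 3Q = 3.5 + 4Q so Q* = 3.7857 and P* = 18.6429.
With the tax, buyers' net willingness to pay falls by 14.5: (30 - 14.5) - 3Q = 3.5 + 4Q, so Q_t = 1.7143. Buyers pay P_b = 24.8571; sellers receive P_s = P_b - 14.5 = 10.3571.
Consumers lose the trapezoid between P* and P_b out to Q_t plus the triangle from Q_t to Q*: change in CS = 4.4082 - 21.4974 = -17.0893.

-17.09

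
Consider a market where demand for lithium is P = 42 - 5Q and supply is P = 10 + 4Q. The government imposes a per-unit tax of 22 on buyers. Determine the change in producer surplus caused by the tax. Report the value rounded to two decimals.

-22.81

Without the tax, 42 - 5Q = 10 + 4Q so Q* = 3.5556 and P* = 24.2222.
With the tax, buyers' net willingness to pay falls by 22: (42 - 22) - 5Q = 10 + 4Q, so Q_t = 1.1111. Buyers pay P_b = 36.4444; sellers receive P_s = P_b - 22 = 14.4444.
Producers lose the trapezoid between P_s and P* out to Q_t plus the triangle from Q_t to Q*: change in PS = 2.4691 - 25.284 = -22.8148.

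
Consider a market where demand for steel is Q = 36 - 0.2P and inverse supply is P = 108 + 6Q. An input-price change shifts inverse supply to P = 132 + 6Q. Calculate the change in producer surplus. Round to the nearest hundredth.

Rewriting demand in inverse form: P = 180 - 5Q.
Initial equilibrium: Q_0 = 6.5455, P_0 = 147.2727; CS_0 = (1/2)(6.5455)(32.7273) = 107.1074, PS_0 = (1/2)(6.5455)(39.2727) = 128.5289.
New equilibrium: 180 - 5Q = 132 + 6Q gives Q_1 = 4.3636, P_1 = 158.1818; CS_1 = 47.6033, PS_1 = 57.124.
Change in producer surplus = 57.124 - 128.5289 = -71.405.

-71.40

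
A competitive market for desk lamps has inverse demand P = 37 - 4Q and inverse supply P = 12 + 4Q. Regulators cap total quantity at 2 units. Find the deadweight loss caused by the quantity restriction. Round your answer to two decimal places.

5.06

Without the quota, 37 - 4Q = 12 + 4Q gives Q* = 3.125.
At Q = 2 the demand price is 37 - 4(2) = 29 and the supply price is 12 + 4(2) = 20.
Deadweight loss is the triangle between the curves from 2 to 3.125: (1/2)(29 - 20)(3.125 - 2) = 5.0625.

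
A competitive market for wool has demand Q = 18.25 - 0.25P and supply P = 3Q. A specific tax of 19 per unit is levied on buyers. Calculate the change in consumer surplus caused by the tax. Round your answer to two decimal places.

-98.49

Rewriting demand in inverse form: P = 73 - 4Q.
Without the tax, 73 - 4Q = 3Q so Q* = 10.4286 and P* = 31.2857.
With the tax, buyers' net willingness to pay falls by 19: (73 - 19) - 4Q = 3Q, so Q_t = 7.7143. Buyers pay P_b = 42.1429; sellers receive P_s = P_b - 19 = 23.1429.
CS falls from (1/2)(10.4286)(41.7143) = 217.5102 to (1/2)(7.7143)(30.8571) = 119.0204, a change of -98.4898.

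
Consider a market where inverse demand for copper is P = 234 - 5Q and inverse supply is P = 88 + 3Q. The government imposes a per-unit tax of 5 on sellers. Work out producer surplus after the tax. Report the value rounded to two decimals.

Pre-tax equilibrium: 234 - 5Q = 88 + 3Q gives Q* = 18.25, P* = 142.75.
A tax on sellers shifts supply up by 5: 234 - 5Q = 88 + 3Q + 5, so Q_t = 17.625. Buyers pay P_b = 145.875; sellers receive P_s = P_b - 5 = 140.875.
PS = (1/2)(Q_t)(P_s - 88) = (1/2)(17.625)(52.875) = 465.9609.

465.96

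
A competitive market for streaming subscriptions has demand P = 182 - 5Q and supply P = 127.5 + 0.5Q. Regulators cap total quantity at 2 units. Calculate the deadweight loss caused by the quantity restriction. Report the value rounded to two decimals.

Without the quota, 182 - 5Q = 127.5 + 0.5Q gives Q* = 9.9091.
At Q = 2 the demand price is 182 - 5(2) = 172 and the supply price is 127.5 + 0.5(2) = 128.5.
Deadweight loss is the triangle between the curves from 2 to 9.9091: (1/2)(172 - 128.5)(9.9091 - 2) = 172.0227.

172.02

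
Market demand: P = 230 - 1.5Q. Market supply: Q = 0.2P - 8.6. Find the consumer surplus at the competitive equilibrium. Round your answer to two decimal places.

620.75

Rewriting supply in inverse form: P = 43 + 5Q.
Setting demand equal to supply, 187 = 6.5Q, so Q* = 28.7692 and P* = 186.8462.
The demand choke price is 230, so CS = (1/2)(Q*)(230 - P*) = (1/2)(28.7692)(43.1538) = 620.7515.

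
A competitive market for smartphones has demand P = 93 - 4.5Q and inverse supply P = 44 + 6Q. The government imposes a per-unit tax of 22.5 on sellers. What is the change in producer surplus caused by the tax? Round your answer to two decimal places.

-46.22

Pre-tax equilibrium: 93 - 4.5Q = 44 + 6Q gives Q* = 4.6667, P* = 72.
A tax on sellers shifts supply up by 22.5: 93 - 4.5Q = 44 + 6Q + 22.5, so Q_t = 2.5238. Buyers pay P_b = 81.6429; sellers receive P_s = P_b - 22.5 = 59.1429.
Producers lose the trapezoid between P_s and P* out to Q_t plus the triangle from Q_t to Q*: change in PS = 19.1088 - 65.3333 = -46.2245.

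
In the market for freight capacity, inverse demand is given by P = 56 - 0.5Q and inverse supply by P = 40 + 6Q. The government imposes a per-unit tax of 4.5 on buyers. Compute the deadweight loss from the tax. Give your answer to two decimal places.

Pre-tax equilibrium: 56 - 0.5Q = 40 + 6Q gives Q* = 2.4615, P* = 54.7692.
With the tax, buyers' net willingness to pay falls by 4.5: (56 - 4.5) - 0.5Q = 40 + 6Q, so Q_t = 1.7692. Buyers pay P_b = 55.1154; sellers receive P_s = P_b - 4.5 = 50.6154.
Deadweight loss is the triangle between the curves from Q_t to Q*: (1/2)(2.4615 - 1.7692)(4.5) = 1.5577.

1.56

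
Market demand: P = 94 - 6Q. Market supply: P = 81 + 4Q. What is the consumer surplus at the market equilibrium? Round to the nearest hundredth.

5.07

Equilibrium: 94 - 6Q = 81 + 4Q, so Q* = 1.3 and P* = 86.2.
CS is the area between the demand curve and P* from 0 to Q*: (1/2)(1.3)(7.8) = 5.07.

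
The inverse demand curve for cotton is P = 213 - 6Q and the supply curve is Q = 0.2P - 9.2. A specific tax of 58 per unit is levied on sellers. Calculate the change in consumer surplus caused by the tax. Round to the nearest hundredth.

Rewriting supply in inverse form: P = 46 + 5Q.
Without the tax, 213 - 6Q = 46 + 5Q so Q* = 15.1818 and P* = 121.9091.
With the tax, sellers need 58 more per unit: 213 - 6Q = 46 + 5Q + 58, so Q_t = 9.9091. Buyers pay P_b = 153.5455; sellers receive P_s = P_b - 58 = 95.5455.
CS falls from (1/2)(15.1818)(91.0909) = 691.4628 to (1/2)(9.9091)(59.4545) = 294.5702, a change of -396.8926.

-396.89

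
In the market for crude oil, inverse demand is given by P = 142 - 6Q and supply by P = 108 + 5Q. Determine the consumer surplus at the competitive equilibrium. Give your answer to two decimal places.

Set 142 - 6Q = 108 + 5Q, which gives 34 = 11Q, so Q* = 3.0909 and P* = 142 - 6(3.0909) = 123.4545.
The demand choke price is 142, so CS = (1/2)(Q*)(142 - P*) = (1/2)(3.0909)(18.5455) = 28.6612.

28.66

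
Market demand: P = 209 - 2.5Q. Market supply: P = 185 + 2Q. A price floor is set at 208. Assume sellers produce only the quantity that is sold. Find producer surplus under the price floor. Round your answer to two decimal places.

Free-market equilibrium: 209 - 2.5Q = 185 + 2Q gives Q* = 5.3333, P* = 195.6667.
At P = 208, buyers demand (209 - 208)/2.5 = 0.4 while sellers would supply more, so the quantity traded is 0.4 at price 208.
The supply price at Q = 0.4 is 185.8. PS is the trapezoid between 208 and supply over [0, 0.4]: (1/2)[(208 - 185) + (208 - 185.8)](0.4) = 9.04.

9.04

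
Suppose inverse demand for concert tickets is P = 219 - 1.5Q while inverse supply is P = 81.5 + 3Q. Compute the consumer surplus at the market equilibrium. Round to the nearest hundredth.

700.23

Setting demand equal to supply, 137.5 = 4.5Q, so Q* = 30.5556 and P* = 173.1667.
CS is the area between the demand curve and P* from 0 to Q*: (1/2)(30.5556)(45.8333) = 700.2315.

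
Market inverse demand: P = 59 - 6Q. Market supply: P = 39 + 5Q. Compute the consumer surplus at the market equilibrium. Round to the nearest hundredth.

9.92

Setting demand equal to supply, 20 = 11Q, so Q* = 1.8182 and P* = 48.0909.
Consumer surplus is the triangle under demand above P*: (1/2)(1.8182)(59 - 48.0909) = (1/2)(1.8182)(10.9091) = 9.9174.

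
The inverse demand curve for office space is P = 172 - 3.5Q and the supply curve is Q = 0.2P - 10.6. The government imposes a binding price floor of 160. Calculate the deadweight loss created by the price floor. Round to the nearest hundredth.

Rewriting supply in inverse form: P = 53 + 5Q.
Free-market equilibrium: 172 - 3.5Q = 53 + 5Q gives Q* = 14, P* = 123.
At the floor price 160, quantity demanded is (172 - 160)/3.5 = 3.4286; demand is the short side, so Q = 3.4286 trades at P = 160.
The lost-trades triangle has base Q* - 3.4286 = 10.5714 and height equal to the gap between the curves at Q = 3.4286, which is 160 - 70.1429 = 89.8571. DWL = (1/2)(10.5714)(89.8571) = 474.9592.

474.96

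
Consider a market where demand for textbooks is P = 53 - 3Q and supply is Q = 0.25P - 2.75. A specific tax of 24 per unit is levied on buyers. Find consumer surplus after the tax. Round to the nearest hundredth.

9.92

Rewriting supply in inverse form: P = 11 + 4Q.
Without the tax, 53 - 3Q = 11 + 4Q so Q* = 6 and P* = 35.
With the tax, buyers' net willingness to pay falls by 24: (53 - 24) - 3Q = 11 + 4Q, so Q_t = 2.5714. Buyers pay P_b = 45.2857; sellers receive P_s = P_b - 24 = 21.2857.
CS = (1/2)(Q_t)(53 - P_b) = (1/2)(2.5714)(7.7143) = 9.9184.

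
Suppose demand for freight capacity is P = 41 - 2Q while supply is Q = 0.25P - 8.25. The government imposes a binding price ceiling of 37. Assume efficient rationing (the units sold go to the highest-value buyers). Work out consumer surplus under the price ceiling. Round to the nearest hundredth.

Rewriting supply in inverse form: P = 33 + 4Q.
Free-market equilibrium: 41 - 2Q = 33 + 4Q gives Q* = 1.3333, P* = 38.3333.
At the ceiling price 37, quantity supplied is (37 - 33)/4 = 1; supply is the short side, so Q = 1 trades at P = 37.
The demand price at Q = 1 is 39. CS is the trapezoid between demand and 37 over [0, 1]: (1/2)[(41 - 37) + (39 - 37)](1) = 3.

3.00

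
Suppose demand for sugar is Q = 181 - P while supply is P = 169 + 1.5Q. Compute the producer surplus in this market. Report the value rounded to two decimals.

17.28

Rewriting demand in inverse form: P = 181 - Q.
Set 181 - Q = 169 + 1.5Q, which gives 12 = 2.5Q, so Q* = 4.8 and P* = 181 - (4.8) = 176.2.
Producer surplus is the triangle above supply below P*: (1/2)(4.8)(176.2 - 169) = (1/2)(4.8)(7.2) = 17.28.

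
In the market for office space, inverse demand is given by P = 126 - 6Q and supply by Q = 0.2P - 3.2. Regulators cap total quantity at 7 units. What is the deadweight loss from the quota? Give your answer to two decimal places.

49.50

Rewriting supply in inverse form: P = 16 + 5Q.
Without the quota, 126 - 6Q = 16 + 5Q gives Q* = 10.
At Q = 7 the demand price is 126 - 6(7) = 84 and the supply price is 16 + 5(7) = 51.
Deadweight loss is the triangle between the curves from 7 to 10: (1/2)(84 - 51)(10 - 7) = 49.5.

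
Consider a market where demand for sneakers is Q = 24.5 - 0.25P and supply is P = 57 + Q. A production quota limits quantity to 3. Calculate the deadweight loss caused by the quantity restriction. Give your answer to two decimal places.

67.60

Rewriting demand in inverse form: P = 98 - 4Q.
Unrestricted equilibrium: Q* = (98 - 57)/(4 + 1) = 8.2.
At Q = 3 the demand price is 98 - 4(3) = 86 and the supply price is 57 + (3) = 60.
DWL = (1/2)(gap between curves at 3) x (Q* - 3) = (1/2)(26)(5.2) = 67.6.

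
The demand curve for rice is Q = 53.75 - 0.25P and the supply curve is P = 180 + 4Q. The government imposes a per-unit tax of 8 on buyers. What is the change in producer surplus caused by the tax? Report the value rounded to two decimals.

Rewriting demand in inverse form: P = 215 - 4Q.
Pre-tax equilibrium: 215 - 4Q = 180 + 4Q gives Q* = 4.375, P* = 197.5.
With the tax, buyers' net willingness to pay falls by 8: (215 - 8) - 4Q = 180 + 4Q, so Q_t = 3.375. Buyers pay P_b = 201.5; sellers receive P_s = P_b - 8 = 193.5.
Producers lose the trapezoid between P_s and P* out to Q_t plus the triangle from Q_t to Q*: change in PS = 22.7812 - 38.2812 = -15.5.

-15.50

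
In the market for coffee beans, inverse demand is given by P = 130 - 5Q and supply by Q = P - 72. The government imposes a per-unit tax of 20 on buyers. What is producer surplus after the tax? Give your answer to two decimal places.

20.06

Rewriting supply in inverse form: P = 72 + Q.
Pre-tax equilibrium: 130 - 5Q = 72 + Q gives Q* = 9.6667, P* = 81.6667.
With the tax, buyers' net willingness to pay falls by 20: (130 - 20) - 5Q = 72 + Q, so Q_t = 6.3333. Buyers pay P_b = 98.3333; sellers receive P_s = P_b - 20 = 78.3333.
PS = (1/2)(Q_t)(P_s - 72) = (1/2)(6.3333)(6.3333) = 20.0556.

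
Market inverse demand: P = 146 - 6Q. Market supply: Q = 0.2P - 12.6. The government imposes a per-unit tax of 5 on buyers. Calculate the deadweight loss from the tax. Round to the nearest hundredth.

1.14

Rewriting supply in inverse form: P = 63 + 5Q.
Without the tax, 146 - 6Q = 63 + 5Q so Q* = 7.5455 and P* = 100.7273.
With the tax, buyers' net willingness to pay falls by 5: (146 - 5) - 6Q = 63 + 5Q, so Q_t = 7.0909. Buyers pay P_b = 103.4545; sellers receive P_s = P_b - 5 = 98.4545.
The welfare triangle lost has base Q* - Q_t = 0.4545 and height t = 5, so DWL = (1/2)(0.4545)(5) = 1.1364.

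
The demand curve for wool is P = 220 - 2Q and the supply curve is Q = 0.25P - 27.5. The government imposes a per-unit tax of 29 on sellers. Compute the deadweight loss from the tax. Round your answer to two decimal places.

70.08

Rewriting supply in inverse form: P = 110 + 4Q.
Pre-tax equilibrium: 220 - 2Q = 110 + 4Q gives Q* = 18.3333, P* = 183.3333.
A tax on sellers shifts supply up by 29: 220 - 2Q = 110 + 4Q + 29, so Q_t = 13.5. Buyers pay P_b = 193; sellers receive P_s = P_b - 29 = 164.
Deadweight loss is the triangle between the curves from Q_t to Q*: (1/2)(18.3333 - 13.5)(29) = 70.0833.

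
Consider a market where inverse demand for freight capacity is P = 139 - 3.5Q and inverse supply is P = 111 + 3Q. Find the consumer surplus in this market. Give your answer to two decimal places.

32.47

Equilibrium: 139 - 3.5Q = 111 + 3Q, so Q* = 4.3077 and P* = 123.9231.
CS is the area between the demand curve and P* from 0 to Q*: (1/2)(4.3077)(15.0769) = 32.4734.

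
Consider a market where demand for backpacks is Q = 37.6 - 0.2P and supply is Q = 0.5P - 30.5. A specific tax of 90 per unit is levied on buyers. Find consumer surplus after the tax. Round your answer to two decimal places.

69.85

Rewriting demand in inverse form: P = 188 - 5Q.
Rewriting supply in inverse form: P = 61 + 2Q.
Pre-tax equilibrium: 188 - 5Q = 61 + 2Q gives Q* = 18.1429, P* = 97.2857.
A tax on buyers shifts demand down by 90: (188 - 90) - 5Q = 61 + 2Q, so Q_t = 5.2857. Buyers pay P_b = 161.5714; sellers receive P_s = P_b - 90 = 71.5714.
Consumer surplus is the triangle under demand above P_b: (1/2)(5.2857)(188 - 161.5714) = 69.8469.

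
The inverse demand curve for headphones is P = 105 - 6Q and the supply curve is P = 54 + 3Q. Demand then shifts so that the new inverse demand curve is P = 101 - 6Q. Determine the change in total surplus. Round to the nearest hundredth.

Initial equilibrium: Q_0 = 5.6667, P_0 = 71; CS_0 = (1/2)(5.6667)(34) = 96.3333, PS_0 = (1/2)(5.6667)(17) = 48.1667.
New equilibrium: 101 - 6Q = 54 + 3Q gives Q_1 = 5.2222, P_1 = 69.6667; CS_1 = 81.8148, PS_1 = 40.9074.
Change in total surplus = (81.8148 + 40.9074) - (96.3333 + 48.1667) = -21.7778.

-21.78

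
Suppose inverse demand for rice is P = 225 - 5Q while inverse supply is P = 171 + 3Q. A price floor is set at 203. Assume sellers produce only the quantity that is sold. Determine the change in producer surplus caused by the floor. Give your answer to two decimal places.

Free-market equilibrium: 225 - 5Q = 171 + 3Q gives Q* = 6.75, P* = 191.25.
At the floor price 203, quantity demanded is (225 - 203)/5 = 4.4; demand is the short side, so Q = 4.4 trades at P = 203.
PS goes from (1/2)(6.75)(20.25) = 68.3438 to 111.76 (computed as (203 - 171)(4.4) - (1/2)(3)(4.4)^2), a change of 43.4162.

43.42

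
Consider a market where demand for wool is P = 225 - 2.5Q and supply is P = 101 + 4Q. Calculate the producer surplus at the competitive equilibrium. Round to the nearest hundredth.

Equilibrium: 225 - 2.5Q = 101 + 4Q, so Q* = 19.0769 and P* = 177.3077.
PS is the area between P* and the supply curve from 0 to Q*: (1/2)(19.0769)(76.3077) = 727.858.

727.86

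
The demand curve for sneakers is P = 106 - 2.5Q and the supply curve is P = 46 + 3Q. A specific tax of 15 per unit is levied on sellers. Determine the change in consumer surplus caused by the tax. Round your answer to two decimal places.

Pre-tax equilibrium: 106 - 2.5Q = 46 + 3Q gives Q* = 10.9091, P* = 78.7273.
A tax on sellers shifts supply up by 15: 106 - 2.5Q = 46 + 3Q + 15, so Q_t = 8.1818. Buyers pay P_b = 85.5455; sellers receive P_s = P_b - 15 = 70.5455.
CS falls from (1/2)(10.9091)(27.2727) = 148.7603 to (1/2)(8.1818)(20.4545) = 83.6777, a change of -65.0826.

-65.08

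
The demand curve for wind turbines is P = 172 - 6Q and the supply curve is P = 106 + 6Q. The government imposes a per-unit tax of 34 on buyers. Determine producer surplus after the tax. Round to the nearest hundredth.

21.33

Pre-tax equilibrium: 172 - 6Q = 106 + 6Q gives Q* = 5.5, P* = 139.
A tax on buyers shifts demand down by 34: (172 - 34) - 6Q = 106 + 6Q, so Q_t = 2.6667. Buyers pay P_b = 156; sellers receive P_s = P_b - 34 = 122.
Producer surplus is the triangle above supply below P_s: (1/2)(2.6667)(122 - 106) = 21.3333.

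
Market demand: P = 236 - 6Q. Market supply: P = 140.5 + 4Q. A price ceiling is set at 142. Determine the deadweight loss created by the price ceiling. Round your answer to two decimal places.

420.90

Without the control, 236 - 6Q = 140.5 + 4Q so Q* = 9.55 and P* = 178.7.
At P = 142, sellers supply (142 - 140.5)/4 = 0.375 while buyers want more, so the quantity traded is 0.375 at price 142.
The lost-trades triangle has base Q* - 0.375 = 9.175 and height equal to the gap between the curves at Q = 0.375, which is 233.75 - 142 = 91.75. DWL = (1/2)(9.175)(91.75) = 420.9031.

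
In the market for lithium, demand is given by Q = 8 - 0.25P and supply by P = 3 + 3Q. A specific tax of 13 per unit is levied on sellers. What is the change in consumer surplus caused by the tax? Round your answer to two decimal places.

Rewriting demand in inverse form: P = 32 - 4Q.
Without the tax, 32 - 4Q = 3 + 3Q so Q* = 4.1429 and P* = 15.4286.
A tax on sellers shifts supply up by 13: 32 - 4Q = 3 + 3Q + 13, so Q_t = 2.2857. Buyers pay P_b = 22.8571; sellers receive P_s = P_b - 13 = 9.8571.
Consumers lose the trapezoid between P* and P_b out to Q_t plus the triangle from Q_t to Q*: change in CS = 10.449 - 34.3265 = -23.8776.

-23.88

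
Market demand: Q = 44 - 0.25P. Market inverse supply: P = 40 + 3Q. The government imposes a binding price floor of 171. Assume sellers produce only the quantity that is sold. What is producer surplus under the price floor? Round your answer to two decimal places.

Rewriting demand in inverse form: P = 176 - 4Q.
Without the control, 176 - 4Q = 40 + 3Q so Q* = 19.4286 and P* = 98.2857.
At the floor price 171, quantity demanded is (176 - 171)/4 = 1.25; demand is the short side, so Q = 1.25 trades at P = 171.
The supply price at Q = 1.25 is 43.75. PS is the trapezoid between 171 and supply over [0, 1.25]: (1/2)[(171 - 40) + (171 - 43.75)](1.25) = 161.4062.

161.41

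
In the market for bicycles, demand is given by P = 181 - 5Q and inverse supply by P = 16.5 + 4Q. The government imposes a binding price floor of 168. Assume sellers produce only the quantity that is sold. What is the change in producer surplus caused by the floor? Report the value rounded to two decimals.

Free-market equilibrium: 181 - 5Q = 16.5 + 4Q gives Q* = 18.2778, P* = 89.6111.
At the floor price 168, quantity demanded is (181 - 168)/5 = 2.6; demand is the short side, so Q = 2.6 trades at P = 168.
PS goes from (1/2)(18.2778)(73.1111) = 668.1543 to 380.38 (computed as (168 - 16.5)(2.6) - (1/2)(4)(2.6)^2), a change of -287.7743.

-287.77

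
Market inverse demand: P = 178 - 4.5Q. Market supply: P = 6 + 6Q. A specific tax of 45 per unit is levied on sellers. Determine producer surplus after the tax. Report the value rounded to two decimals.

Without the tax, 178 - 4.5Q = 6 + 6Q so Q* = 16.381 and P* = 104.2857.
With the tax, sellers need 45 more per unit: 178 - 4.5Q = 6 + 6Q + 45, so Q_t = 12.0952. Buyers pay P_b = 123.5714; sellers receive P_s = P_b - 45 = 78.5714.
Producer surplus is the triangle above supply below P_s: (1/2)(12.0952)(78.5714 - 6) = 438.8844.

438.88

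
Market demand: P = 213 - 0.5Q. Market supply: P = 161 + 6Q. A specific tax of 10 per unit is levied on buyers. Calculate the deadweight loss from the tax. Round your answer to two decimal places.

Without the tax, 213 - 0.5Q = 161 + 6Q so Q* = 8 and P* = 209.
A tax on buyers shifts demand down by 10: (213 - 10) - 0.5Q = 161 + 6Q, so Q_t = 6.4615. Buyers pay P_b = 209.7692; sellers receive P_s = P_b - 10 = 199.7692.
Deadweight loss is the triangle between the curves from Q_t to Q*: (1/2)(8 - 6.4615)(10) = 7.6923.

7.69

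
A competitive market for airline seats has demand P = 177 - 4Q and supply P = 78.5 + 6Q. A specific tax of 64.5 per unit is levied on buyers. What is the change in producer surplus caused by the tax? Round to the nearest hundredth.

Without the tax, 177 - 4Q = 78.5 + 6Q so Q* = 9.85 and P* = 137.6.
A tax on buyers shifts demand down by 64.5: (177 - 64.5) - 4Q = 78.5 + 6Q, so Q_t = 3.4. Buyers pay P_b = 163.4; sellers receive P_s = P_b - 64.5 = 98.9.
Producers lose the trapezoid between P_s and P* out to Q_t plus the triangle from Q_t to Q*: change in PS = 34.68 - 291.0675 = -256.3875.

-256.39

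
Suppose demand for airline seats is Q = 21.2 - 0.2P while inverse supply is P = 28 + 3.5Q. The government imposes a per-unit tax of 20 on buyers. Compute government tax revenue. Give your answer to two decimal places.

136.47

Rewriting demand in inverse form: P = 106 - 5Q.
Without the tax, 106 - 5Q = 28 + 3.5Q so Q* = 9.1765 and P* = 60.1176.
With the tax, buyers' net willingness to pay falls by 20: (106 - 20) - 5Q = 28 + 3.5Q, so Q_t = 6.8235. Buyers pay P_b = 71.8824; sellers receive P_s = P_b - 20 = 51.8824.
Revenue is the tax times quantity traded: 20 x 6.8235 = 136.4706.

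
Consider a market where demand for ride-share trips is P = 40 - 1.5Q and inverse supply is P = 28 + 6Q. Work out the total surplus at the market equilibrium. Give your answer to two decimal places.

9.60

Set 40 - 1.5Q = 28 + 6Q, which gives 12 = 7.5Q, so Q* = 1.6 and P* = 40 - 1.5(1.6) = 37.6.
CS = (1/2)(1.6)(2.4) = 1.92 and PS = (1/2)(1.6)(9.6) = 7.68, so total surplus = 9.6.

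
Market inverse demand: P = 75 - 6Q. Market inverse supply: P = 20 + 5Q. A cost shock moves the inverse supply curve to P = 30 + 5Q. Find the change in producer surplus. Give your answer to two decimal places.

-20.66

Initial equilibrium: Q_0 = 5, P_0 = 45; CS_0 = (1/2)(5)(30) = 75, PS_0 = (1/2)(5)(25) = 62.5.
New equilibrium: 75 - 6Q = 30 + 5Q gives Q_1 = 4.0909, P_1 = 50.4545; CS_1 = 50.2066, PS_1 = 41.8388.
Change in producer surplus = 41.8388 - 62.5 = -20.6612.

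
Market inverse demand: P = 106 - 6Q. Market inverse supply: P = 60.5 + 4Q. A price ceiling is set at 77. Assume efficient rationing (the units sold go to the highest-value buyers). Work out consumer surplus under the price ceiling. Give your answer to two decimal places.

Free-market equilibrium: 106 - 6Q = 60.5 + 4Q gives Q* = 4.55, P* = 78.7.
At P = 77, sellers supply (77 - 60.5)/4 = 4.125 while buyers want more, so the quantity traded is 4.125 at price 77.
The demand price at Q = 4.125 is 81.25. CS is the trapezoid between demand and 77 over [0, 4.125]: (1/2)[(106 - 77) + (81.25 - 77)](4.125) = 68.5781.

68.58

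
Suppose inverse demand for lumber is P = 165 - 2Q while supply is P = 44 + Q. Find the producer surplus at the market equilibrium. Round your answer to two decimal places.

813.39

Equilibrium: 165 - 2Q = 44 + Q, so Q* = 40.3333 and P* = 84.3333.
Producer surplus is the triangle above supply below P*: (1/2)(40.3333)(84.3333 - 44) = (1/2)(40.3333)(40.3333) = 813.3889.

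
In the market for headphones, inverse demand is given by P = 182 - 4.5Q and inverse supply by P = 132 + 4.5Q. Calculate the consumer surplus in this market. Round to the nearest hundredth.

69.44

Equilibrium: 182 - 4.5Q = 132 + 4.5Q, so Q* = 5.5556 and P* = 157.
Consumer surplus is the triangle under demand above P*: (1/2)(5.5556)(182 - 157) = (1/2)(5.5556)(25) = 69.4444.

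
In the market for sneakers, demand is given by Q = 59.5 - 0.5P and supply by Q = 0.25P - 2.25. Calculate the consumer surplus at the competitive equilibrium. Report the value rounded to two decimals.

Rewriting demand in inverse form: P = 119 - 2Q.
Rewriting supply in inverse form: P = 9 + 4Q.
Set 119 - 2Q = 9 + 4Q, which gives 110 = 6Q, so Q* = 18.3333 and P* = 119 - 2(18.3333) = 82.3333.
Consumer surplus is the triangle under demand above P*: (1/2)(18.3333)(119 - 82.3333) = (1/2)(18.3333)(36.6667) = 336.1111.

336.11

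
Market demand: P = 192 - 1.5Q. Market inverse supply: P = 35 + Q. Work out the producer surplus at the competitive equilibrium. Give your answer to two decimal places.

1971.92

Setting demand equal to supply, 157 = 2.5Q, so Q* = 62.8 and P* = 97.8.
The supply curve's price intercept is 35, so PS = (1/2)(Q*)(P* - 35) = (1/2)(62.8)(62.8) = 1971.92.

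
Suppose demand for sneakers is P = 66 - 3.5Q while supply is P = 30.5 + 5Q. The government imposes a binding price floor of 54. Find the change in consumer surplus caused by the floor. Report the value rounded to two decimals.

Free-market equilibrium: 66 - 3.5Q = 30.5 + 5Q gives Q* = 4.1765, P* = 51.3824.
At P = 54, buyers demand (66 - 54)/3.5 = 3.4286 while sellers would supply more, so the quantity traded is 3.4286 at price 54.
CS goes from (1/2)(4.1765)(14.6176) = 30.5251 to 20.5714 (computed as (66 - 54)(3.4286) - (1/2)(3.5)(3.4286)^2), a change of -9.9537.

-9.95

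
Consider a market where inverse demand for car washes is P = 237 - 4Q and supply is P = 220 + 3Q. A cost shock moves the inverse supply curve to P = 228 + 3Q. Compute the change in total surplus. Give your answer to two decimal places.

Initial equilibrium: Q_0 = 2.4286, P_0 = 227.2857; CS_0 = (1/2)(2.4286)(9.7143) = 11.7959, PS_0 = (1/2)(2.4286)(7.2857) = 8.8469.
New equilibrium: 237 - 4Q = 228 + 3Q gives Q_1 = 1.2857, P_1 = 231.8571; CS_1 = 3.3061, PS_1 = 2.4796.
Change in total surplus = (3.3061 + 2.4796) - (11.7959 + 8.8469) = -14.8571.

-14.86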